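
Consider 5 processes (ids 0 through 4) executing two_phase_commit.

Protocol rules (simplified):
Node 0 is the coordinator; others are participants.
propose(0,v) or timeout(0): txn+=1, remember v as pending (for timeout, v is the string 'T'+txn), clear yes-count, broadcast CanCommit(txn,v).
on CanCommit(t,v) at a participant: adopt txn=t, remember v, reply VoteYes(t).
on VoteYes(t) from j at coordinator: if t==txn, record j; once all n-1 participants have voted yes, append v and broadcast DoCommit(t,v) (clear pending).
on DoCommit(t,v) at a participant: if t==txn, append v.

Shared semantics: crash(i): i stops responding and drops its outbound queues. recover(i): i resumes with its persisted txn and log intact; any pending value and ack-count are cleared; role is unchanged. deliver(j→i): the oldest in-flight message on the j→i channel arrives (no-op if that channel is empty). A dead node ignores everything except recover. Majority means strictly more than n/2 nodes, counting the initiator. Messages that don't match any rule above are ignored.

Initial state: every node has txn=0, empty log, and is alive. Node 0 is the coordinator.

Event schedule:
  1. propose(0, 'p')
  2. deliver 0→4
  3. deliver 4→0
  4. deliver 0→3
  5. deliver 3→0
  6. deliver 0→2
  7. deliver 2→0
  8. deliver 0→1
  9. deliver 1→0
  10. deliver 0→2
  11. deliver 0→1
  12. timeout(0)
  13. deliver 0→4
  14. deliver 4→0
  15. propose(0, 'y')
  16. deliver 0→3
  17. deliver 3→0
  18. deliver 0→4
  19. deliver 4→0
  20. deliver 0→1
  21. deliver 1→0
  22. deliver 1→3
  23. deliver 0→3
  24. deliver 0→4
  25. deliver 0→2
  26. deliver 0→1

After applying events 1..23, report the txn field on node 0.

3

e1 propose(0,'p'): 0[coor,t=1,-]
e2 deliver 0→4: 4[part,t=1,-]
e3 deliver 4→0: ·
e4 deliver 0→3: 3[part,t=1,-]
e5 deliver 3→0: ·
e6 deliver 0→2: 2[part,t=1,-]
e7 deliver 2→0: ·
e8 deliver 0→1: 1[part,t=1,-]
e9 deliver 1→0: 0[coor,t=1,p]
e10 deliver 0→2: 2[part,t=1,p]
e11 deliver 0→1: 1[part,t=1,p]
e12 timeout(0): 0[coor,t=2,p]
e13 deliver 0→4: 4[part,t=1,p]
e14 deliver 4→0: ·
e15 propose(0,'y'): 0[coor,t=3,p]
e16 deliver 0→3: 3[part,t=1,p]
e17 deliver 3→0: ·
e18 deliver 0→4: 4[part,t=2,p]
e19 deliver 4→0: ·
e20 deliver 0→1: 1[part,t=2,p]
e21 deliver 1→0: ·
e22 deliver 1→3: ·
e23 deliver 0→3: 3[part,t=2,p]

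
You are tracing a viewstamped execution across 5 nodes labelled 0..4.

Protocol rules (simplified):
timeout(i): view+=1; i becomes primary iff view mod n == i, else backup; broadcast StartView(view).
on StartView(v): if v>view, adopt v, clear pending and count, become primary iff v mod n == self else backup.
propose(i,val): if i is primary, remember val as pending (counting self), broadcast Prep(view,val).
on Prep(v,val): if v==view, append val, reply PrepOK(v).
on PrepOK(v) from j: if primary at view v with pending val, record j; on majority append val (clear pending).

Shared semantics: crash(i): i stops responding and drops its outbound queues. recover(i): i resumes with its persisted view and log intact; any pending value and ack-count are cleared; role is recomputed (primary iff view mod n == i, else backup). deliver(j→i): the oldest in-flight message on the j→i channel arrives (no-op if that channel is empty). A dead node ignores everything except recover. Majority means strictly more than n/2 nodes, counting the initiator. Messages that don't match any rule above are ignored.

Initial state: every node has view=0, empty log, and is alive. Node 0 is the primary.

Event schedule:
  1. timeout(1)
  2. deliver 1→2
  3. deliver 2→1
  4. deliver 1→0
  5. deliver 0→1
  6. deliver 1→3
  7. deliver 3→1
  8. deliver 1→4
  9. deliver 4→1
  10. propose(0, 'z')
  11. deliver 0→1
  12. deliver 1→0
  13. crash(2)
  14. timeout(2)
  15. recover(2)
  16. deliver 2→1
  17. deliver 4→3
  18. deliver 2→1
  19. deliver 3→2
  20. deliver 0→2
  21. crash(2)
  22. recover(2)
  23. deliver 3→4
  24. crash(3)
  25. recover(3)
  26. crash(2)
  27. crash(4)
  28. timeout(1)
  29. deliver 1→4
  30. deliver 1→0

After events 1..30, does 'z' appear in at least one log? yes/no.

no

step 1 timeout(1): 1={prim,v=1,log=-}
step 2 deliver 1→2: 2={back,v=1,log=-}
step 3 deliver 2→1: —
step 4 deliver 1→0: 0={back,v=1,log=-}
step 5 deliver 0→1: —
step 6 deliver 1→3: 3={back,v=1,log=-}
step 7 deliver 3→1: —
step 8 deliver 1→4: 4={back,v=1,log=-}
step 9 deliver 4→1: —
step 10 propose(0,'z'): —
step 11 deliver 0→1: —
step 12 deliver 1→0: —
step 13 crash(2): 2={✗back,v=1,log=-}
step 14 timeout(2): —
step 15 recover(2): 2={back,v=1,log=-}
step 16 deliver 2→1: —
step 17 deliver 4→3: —
step 18 deliver 2→1: —
step 19 deliver 3→2: —
step 20 deliver 0→2: —
step 21 crash(2): 2={✗back,v=1,log=-}
step 22 recover(2): 2={back,v=1,log=-}
step 23 deliver 3→4: —
step 24 crash(3): 3={✗back,v=1,log=-}
step 25 recover(3): 3={back,v=1,log=-}
step 26 crash(2): 2={✗back,v=1,log=-}
step 27 crash(4): 4={✗back,v=1,log=-}
step 28 timeout(1): 1={back,v=2,log=-}
step 29 deliver 1→4: —
step 30 deliver 1→0: 0={back,v=2,log=-}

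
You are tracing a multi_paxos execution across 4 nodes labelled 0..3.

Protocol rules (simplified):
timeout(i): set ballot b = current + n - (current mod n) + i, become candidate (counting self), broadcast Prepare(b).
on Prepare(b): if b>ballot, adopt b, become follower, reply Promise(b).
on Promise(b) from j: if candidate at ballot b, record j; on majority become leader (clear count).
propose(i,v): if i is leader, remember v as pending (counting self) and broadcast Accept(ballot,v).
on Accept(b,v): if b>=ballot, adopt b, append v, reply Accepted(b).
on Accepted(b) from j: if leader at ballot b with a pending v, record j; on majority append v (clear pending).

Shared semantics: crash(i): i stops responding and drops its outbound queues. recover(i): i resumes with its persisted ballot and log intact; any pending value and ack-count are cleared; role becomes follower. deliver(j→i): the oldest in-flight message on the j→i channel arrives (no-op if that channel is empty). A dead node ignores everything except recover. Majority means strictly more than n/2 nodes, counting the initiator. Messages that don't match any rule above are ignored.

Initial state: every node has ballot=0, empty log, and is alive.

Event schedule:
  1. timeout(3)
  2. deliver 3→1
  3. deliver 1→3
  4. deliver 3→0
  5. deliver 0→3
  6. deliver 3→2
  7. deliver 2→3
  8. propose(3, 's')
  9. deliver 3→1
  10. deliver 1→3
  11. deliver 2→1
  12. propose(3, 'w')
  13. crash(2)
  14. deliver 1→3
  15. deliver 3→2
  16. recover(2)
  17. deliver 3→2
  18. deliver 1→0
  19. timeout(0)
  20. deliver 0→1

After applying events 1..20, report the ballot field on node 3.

7

[1] timeout(3) → N3(cand b7 [-])
[2] deliver 3→1 → N1(foll b7 [-])
[3] deliver 1→3 → ∅
[4] deliver 3→0 → N0(foll b7 [-])
[5] deliver 0→3 → N3(lead b7 [-])
[6] deliver 3→2 → N2(foll b7 [-])
[7] deliver 2→3 → ∅
[8] propose(3,'s') → ∅
[9] deliver 3→1 → N1(foll b7 [s])
[10] deliver 1→3 → ∅
[11] deliver 2→1 → ∅
[12] propose(3,'w') → ∅
[13] crash(2) → N2(✗foll b7 [-])
[14] deliver 1→3 → ∅
[15] deliver 3→2 → ∅
[16] recover(2) → N2(foll b7 [-])
[17] deliver 3→2 → N2(foll b7 [s])
[18] deliver 1→0 → ∅
[19] timeout(0) → N0(cand b8 [-])
[20] deliver 0→1 → N1(foll b8 [s])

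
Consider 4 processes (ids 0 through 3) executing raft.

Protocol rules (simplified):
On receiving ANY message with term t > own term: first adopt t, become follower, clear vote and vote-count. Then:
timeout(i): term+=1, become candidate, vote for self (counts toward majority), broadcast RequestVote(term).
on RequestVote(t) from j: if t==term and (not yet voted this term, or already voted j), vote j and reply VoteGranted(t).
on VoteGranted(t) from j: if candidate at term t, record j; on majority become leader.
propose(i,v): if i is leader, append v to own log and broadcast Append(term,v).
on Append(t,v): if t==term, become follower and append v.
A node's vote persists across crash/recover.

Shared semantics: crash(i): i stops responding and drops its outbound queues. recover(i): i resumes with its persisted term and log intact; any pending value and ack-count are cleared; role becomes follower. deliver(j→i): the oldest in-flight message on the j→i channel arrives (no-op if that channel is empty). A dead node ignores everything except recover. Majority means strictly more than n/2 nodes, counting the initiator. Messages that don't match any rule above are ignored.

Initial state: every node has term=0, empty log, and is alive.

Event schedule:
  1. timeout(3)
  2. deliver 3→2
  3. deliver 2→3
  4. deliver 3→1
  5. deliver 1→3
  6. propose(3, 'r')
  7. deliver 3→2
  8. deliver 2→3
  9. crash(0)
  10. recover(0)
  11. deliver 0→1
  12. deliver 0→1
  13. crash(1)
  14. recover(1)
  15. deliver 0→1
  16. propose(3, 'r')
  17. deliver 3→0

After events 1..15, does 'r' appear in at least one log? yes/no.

after 1 — timeout(3): n3:cand/t1/[-]
after 2 — deliver 3→2: n2:foll/t1/[-]
after 3 — deliver 2→3: ·
after 4 — deliver 3→1: n1:foll/t1/[-]
after 5 — deliver 1→3: n3:lead/t1/[-]
after 6 — propose(3,'r'): n3:lead/t1/[r]
after 7 — deliver 3→2: n2:foll/t1/[r]
after 8 — deliver 2→3: ·
after 9 — crash(0): n0:✗foll/t0/[-]
after 10 — recover(0): n0:foll/t0/[-]
after 11 — deliver 0→1: ·
after 12 — deliver 0→1: ·
after 13 — crash(1): n1:✗foll/t1/[-]
after 14 — recover(1): n1:foll/t1/[-]
after 15 — deliver 0→1: ·

yes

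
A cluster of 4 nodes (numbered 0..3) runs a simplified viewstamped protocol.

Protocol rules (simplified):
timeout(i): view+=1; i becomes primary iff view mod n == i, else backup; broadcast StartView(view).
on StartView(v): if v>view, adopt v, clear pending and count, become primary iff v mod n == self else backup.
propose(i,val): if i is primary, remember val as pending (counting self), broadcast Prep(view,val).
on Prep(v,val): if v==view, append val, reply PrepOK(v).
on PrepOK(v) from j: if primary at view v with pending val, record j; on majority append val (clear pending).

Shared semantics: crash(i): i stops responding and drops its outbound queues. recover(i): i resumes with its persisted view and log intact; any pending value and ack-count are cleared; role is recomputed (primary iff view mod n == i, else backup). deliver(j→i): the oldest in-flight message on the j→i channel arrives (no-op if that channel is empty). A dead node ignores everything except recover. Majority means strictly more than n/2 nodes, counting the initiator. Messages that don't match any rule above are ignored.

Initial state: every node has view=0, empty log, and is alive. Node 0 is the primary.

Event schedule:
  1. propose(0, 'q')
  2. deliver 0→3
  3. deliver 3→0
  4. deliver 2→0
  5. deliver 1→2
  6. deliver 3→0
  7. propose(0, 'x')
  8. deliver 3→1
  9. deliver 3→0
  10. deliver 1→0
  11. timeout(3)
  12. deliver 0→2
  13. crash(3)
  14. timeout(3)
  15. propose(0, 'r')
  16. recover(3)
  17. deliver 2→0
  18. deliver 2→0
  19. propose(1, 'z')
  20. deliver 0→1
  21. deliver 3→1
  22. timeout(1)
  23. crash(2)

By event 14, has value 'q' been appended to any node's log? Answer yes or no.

e1 propose(0,'q'): ·
e2 deliver 0→3: 3[back,v=0,q]
e3 deliver 3→0: ·
e4 deliver 2→0: ·
e5 deliver 1→2: ·
e6 deliver 3→0: ·
e7 propose(0,'x'): ·
e8 deliver 3→1: ·
e9 deliver 3→0: ·
e10 deliver 1→0: ·
e11 timeout(3): 3[back,v=1,q]
e12 deliver 0→2: 2[back,v=0,q]
e13 crash(3): 3[✗back,v=1,q]
e14 timeout(3): ·

yes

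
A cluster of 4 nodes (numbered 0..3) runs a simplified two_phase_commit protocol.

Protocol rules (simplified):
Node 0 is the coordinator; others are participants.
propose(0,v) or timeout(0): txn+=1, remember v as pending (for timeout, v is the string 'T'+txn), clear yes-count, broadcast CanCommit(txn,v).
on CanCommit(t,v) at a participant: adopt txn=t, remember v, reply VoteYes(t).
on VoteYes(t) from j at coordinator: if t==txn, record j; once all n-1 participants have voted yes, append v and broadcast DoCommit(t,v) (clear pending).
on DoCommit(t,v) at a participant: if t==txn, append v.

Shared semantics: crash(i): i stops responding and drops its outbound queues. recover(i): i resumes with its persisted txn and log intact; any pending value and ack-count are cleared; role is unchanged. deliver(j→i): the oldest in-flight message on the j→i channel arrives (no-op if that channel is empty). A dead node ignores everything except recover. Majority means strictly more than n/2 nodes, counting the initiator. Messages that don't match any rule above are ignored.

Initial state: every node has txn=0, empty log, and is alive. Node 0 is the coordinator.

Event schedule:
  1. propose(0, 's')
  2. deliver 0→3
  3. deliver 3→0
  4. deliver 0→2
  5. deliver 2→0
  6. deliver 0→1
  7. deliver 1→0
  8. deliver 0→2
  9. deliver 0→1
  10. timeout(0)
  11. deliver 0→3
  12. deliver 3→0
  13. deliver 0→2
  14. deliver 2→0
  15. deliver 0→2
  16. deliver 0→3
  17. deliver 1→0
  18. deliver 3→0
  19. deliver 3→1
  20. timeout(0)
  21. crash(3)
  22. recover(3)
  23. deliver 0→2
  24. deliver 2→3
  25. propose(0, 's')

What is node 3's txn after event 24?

1. propose(0,'s'):  <0:coor t1 ->
2. deliver 0→3:  <3:part t1 ->
3. deliver 3→0:  nop
4. deliver 0→2:  <2:part t1 ->
5. deliver 2→0:  nop
6. deliver 0→1:  <1:part t1 ->
7. deliver 1→0:  <0:coor t1 s>
8. deliver 0→2:  <2:part t1 s>
9. deliver 0→1:  <1:part t1 s>
10. timeout(0):  <0:coor t2 s>
11. deliver 0→3:  <3:part t1 s>
12. deliver 3→0:  nop
13. deliver 0→2:  <2:part t2 s>
14. deliver 2→0:  nop
15. deliver 0→2:  nop
16. deliver 0→3:  <3:part t2 s>
17. deliver 1→0:  nop
18. deliver 3→0:  nop
19. deliver 3→1:  nop
20. timeout(0):  <0:coor t3 s>
21. crash(3):  <3:✗part t2 s>
22. recover(3):  <3:part t2 s>
23. deliver 0→2:  <2:part t3 s>
24. deliver 2→3:  nop

2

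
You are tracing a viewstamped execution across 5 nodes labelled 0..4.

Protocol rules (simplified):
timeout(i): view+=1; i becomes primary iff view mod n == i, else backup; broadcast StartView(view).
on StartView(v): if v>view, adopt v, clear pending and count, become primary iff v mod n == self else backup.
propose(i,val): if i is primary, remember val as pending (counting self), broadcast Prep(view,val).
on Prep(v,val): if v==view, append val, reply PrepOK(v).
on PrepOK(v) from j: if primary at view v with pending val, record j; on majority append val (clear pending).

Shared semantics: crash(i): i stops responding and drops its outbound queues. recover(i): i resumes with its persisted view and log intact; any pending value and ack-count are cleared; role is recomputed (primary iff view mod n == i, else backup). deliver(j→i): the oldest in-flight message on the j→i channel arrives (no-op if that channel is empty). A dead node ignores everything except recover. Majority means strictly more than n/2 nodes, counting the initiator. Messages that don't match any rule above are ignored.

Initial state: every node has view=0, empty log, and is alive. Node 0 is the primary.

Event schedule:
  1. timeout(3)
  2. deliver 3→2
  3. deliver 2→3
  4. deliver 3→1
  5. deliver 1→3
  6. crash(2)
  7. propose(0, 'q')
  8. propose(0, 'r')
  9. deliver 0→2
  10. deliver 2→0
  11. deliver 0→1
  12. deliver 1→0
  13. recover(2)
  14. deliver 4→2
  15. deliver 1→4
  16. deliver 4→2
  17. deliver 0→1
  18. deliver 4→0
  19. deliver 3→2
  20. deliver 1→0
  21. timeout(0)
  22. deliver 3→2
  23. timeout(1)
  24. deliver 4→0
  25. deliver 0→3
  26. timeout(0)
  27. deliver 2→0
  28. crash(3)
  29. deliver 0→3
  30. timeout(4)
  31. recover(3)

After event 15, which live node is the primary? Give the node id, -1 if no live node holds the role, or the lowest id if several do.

after 1 — timeout(3): n3:back/v1/[-]
after 2 — deliver 3→2: n2:back/v1/[-]
after 3 — deliver 2→3: ·
after 4 — deliver 3→1: n1:prim/v1/[-]
after 5 — deliver 1→3: ·
after 6 — crash(2): n2:✗back/v1/[-]
after 7 — propose(0,'q'): ·
after 8 — propose(0,'r'): ·
after 9 — deliver 0→2: ·
after 10 — deliver 2→0: ·
after 11 — deliver 0→1: ·
after 12 — deliver 1→0: ·
after 13 — recover(2): n2:back/v1/[-]
after 14 — deliver 4→2: ·
after 15 — deliver 1→4: ·

0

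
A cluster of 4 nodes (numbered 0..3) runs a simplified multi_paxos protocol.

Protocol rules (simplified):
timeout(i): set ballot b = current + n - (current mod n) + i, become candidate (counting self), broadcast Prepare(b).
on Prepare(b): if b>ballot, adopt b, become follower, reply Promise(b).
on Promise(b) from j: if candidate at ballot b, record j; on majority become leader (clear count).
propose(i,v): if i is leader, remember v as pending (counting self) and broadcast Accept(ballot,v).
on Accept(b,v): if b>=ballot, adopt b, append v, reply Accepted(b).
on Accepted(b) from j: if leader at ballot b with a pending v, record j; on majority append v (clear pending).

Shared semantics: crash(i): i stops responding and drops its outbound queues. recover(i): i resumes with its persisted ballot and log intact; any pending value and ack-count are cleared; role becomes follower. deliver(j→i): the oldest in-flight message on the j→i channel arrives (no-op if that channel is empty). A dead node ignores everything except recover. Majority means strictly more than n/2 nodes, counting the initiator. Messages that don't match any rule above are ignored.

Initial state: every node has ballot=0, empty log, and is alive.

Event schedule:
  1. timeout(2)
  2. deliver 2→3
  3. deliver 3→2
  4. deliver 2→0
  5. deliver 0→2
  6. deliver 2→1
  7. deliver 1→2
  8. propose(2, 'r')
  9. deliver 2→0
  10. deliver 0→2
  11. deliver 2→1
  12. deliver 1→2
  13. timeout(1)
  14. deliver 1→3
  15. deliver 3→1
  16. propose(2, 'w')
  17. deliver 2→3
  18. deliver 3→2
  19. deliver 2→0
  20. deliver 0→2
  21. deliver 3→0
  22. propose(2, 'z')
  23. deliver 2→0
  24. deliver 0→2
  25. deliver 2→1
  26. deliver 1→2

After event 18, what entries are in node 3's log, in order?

empty

1. timeout(2):  <2:cand b6 ->
2. deliver 2→3:  <3:foll b6 ->
3. deliver 3→2:  nop
4. deliver 2→0:  <0:foll b6 ->
5. deliver 0→2:  <2:lead b6 ->
6. deliver 2→1:  <1:foll b6 ->
7. deliver 1→2:  nop
8. propose(2,'r'):  nop
9. deliver 2→0:  <0:foll b6 r>
10. deliver 0→2:  nop
11. deliver 2→1:  <1:foll b6 r>
12. deliver 1→2:  <2:lead b6 r>
13. timeout(1):  <1:cand b9 r>
14. deliver 1→3:  <3:foll b9 ->
15. deliver 3→1:  nop
16. propose(2,'w'):  nop
17. deliver 2→3:  nop
18. deliver 3→2:  nop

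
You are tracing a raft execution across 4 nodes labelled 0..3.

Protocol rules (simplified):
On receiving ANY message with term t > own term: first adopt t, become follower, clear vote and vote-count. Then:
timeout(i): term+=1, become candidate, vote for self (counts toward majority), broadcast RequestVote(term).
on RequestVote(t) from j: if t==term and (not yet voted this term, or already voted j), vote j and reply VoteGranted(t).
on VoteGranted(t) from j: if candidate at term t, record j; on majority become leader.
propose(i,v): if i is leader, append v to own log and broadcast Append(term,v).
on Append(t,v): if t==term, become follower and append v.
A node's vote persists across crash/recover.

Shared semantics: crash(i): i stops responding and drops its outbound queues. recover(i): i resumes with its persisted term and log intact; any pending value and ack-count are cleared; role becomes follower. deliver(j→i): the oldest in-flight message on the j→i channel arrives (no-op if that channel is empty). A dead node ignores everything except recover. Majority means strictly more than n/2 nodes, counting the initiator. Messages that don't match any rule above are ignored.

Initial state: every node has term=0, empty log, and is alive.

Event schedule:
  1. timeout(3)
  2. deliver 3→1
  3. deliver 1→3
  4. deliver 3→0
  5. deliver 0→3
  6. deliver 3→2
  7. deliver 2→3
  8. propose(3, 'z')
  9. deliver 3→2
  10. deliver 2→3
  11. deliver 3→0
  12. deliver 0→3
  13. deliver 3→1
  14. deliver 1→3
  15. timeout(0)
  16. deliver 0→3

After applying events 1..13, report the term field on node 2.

1

e1 timeout(3): 3[cand,t=1,-]
e2 deliver 3→1: 1[foll,t=1,-]
e3 deliver 1→3: ·
e4 deliver 3→0: 0[foll,t=1,-]
e5 deliver 0→3: 3[lead,t=1,-]
e6 deliver 3→2: 2[foll,t=1,-]
e7 deliver 2→3: ·
e8 propose(3,'z'): 3[lead,t=1,z]
e9 deliver 3→2: 2[foll,t=1,z]
e10 deliver 2→3: ·
e11 deliver 3→0: 0[foll,t=1,z]
e12 deliver 0→3: ·
e13 deliver 3→1: 1[foll,t=1,z]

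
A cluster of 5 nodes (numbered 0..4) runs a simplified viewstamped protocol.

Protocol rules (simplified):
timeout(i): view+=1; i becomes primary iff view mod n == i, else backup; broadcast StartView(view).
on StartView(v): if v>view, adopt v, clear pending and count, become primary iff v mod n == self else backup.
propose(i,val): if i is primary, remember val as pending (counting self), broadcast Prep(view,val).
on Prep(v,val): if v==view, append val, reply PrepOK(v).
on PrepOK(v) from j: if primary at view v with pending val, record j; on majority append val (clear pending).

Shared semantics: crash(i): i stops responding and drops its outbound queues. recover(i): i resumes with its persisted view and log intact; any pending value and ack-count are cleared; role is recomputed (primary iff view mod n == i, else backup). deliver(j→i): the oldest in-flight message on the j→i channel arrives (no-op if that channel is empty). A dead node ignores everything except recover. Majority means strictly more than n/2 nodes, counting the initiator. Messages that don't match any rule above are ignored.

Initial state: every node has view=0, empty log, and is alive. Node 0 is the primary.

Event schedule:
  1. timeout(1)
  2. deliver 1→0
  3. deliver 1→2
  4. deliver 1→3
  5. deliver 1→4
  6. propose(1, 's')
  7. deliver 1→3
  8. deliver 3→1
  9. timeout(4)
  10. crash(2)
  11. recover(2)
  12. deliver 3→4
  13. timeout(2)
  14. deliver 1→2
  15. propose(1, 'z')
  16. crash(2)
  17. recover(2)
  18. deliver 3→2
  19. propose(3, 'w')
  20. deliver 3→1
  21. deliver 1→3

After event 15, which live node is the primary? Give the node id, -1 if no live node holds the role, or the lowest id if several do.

1. timeout(1):  <1:prim v1 ->
2. deliver 1→0:  <0:back v1 ->
3. deliver 1→2:  <2:back v1 ->
4. deliver 1→3:  <3:back v1 ->
5. deliver 1→4:  <4:back v1 ->
6. propose(1,'s'):  nop
7. deliver 1→3:  <3:back v1 s>
8. deliver 3→1:  nop
9. timeout(4):  <4:back v2 ->
10. crash(2):  <2:✗back v1 ->
11. recover(2):  <2:back v1 ->
12. deliver 3→4:  nop
13. timeout(2):  <2:prim v2 ->
14. deliver 1→2:  nop
15. propose(1,'z'):  nop

1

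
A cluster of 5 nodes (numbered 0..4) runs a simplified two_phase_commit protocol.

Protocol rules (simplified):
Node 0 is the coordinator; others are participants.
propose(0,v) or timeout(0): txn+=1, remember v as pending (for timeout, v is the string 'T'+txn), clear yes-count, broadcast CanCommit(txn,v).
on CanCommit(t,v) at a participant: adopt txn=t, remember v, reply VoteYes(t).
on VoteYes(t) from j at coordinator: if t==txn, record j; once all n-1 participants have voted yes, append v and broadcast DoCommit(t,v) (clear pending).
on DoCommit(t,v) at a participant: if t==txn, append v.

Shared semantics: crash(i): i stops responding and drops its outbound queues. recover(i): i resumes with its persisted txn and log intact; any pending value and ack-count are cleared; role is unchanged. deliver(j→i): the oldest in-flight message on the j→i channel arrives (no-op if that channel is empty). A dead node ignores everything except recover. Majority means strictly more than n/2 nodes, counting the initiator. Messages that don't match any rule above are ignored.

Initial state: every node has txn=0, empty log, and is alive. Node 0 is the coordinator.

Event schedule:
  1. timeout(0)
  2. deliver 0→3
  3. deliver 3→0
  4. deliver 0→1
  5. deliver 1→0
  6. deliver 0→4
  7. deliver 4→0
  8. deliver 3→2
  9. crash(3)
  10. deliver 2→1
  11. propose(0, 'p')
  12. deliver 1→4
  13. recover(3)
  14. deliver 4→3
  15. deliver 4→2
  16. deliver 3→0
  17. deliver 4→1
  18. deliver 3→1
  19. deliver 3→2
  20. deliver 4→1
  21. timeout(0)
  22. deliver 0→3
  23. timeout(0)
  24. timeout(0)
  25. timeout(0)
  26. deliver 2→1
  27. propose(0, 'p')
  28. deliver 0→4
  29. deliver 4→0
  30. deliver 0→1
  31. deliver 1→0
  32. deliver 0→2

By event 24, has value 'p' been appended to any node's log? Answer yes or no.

after 1 — timeout(0): n0:coor/t1/[-]
after 2 — deliver 0→3: n3:part/t1/[-]
after 3 — deliver 3→0: ·
after 4 — deliver 0→1: n1:part/t1/[-]
after 5 — deliver 1→0: ·
after 6 — deliver 0→4: n4:part/t1/[-]
after 7 — deliver 4→0: ·
after 8 — deliver 3→2: ·
after 9 — crash(3): n3:✗part/t1/[-]
after 10 — deliver 2→1: ·
after 11 — propose(0,'p'): n0:coor/t2/[-]
after 12 — deliver 1→4: ·
after 13 — recover(3): n3:part/t1/[-]
after 14 — deliver 4→3: ·
after 15 — deliver 4→2: ·
after 16 — deliver 3→0: ·
after 17 — deliver 4→1: ·
after 18 — deliver 3→1: ·
after 19 — deliver 3→2: ·
after 20 — deliver 4→1: ·
after 21 — timeout(0): n0:coor/t3/[-]
after 22 — deliver 0→3: n3:part/t2/[-]
after 23 — timeout(0): n0:coor/t4/[-]
after 24 — timeout(0): n0:coor/t5/[-]

no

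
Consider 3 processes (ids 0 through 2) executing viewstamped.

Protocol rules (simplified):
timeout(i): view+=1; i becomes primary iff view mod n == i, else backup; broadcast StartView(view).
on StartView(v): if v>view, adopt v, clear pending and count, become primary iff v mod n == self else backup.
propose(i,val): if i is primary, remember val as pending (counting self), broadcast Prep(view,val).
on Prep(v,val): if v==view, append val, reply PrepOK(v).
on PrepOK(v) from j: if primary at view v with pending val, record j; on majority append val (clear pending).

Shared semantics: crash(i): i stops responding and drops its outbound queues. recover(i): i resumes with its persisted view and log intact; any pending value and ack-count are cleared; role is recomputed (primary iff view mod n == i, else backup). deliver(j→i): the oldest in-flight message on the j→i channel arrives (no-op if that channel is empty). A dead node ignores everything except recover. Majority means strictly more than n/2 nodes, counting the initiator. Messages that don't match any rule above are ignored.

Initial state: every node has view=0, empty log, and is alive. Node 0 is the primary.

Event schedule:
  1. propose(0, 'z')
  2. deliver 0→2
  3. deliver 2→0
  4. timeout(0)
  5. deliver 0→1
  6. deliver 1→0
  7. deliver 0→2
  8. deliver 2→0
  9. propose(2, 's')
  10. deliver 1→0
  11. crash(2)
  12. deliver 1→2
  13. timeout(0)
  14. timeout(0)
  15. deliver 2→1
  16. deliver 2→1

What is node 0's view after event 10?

1

after 1 — propose(0,'z'): ·
after 2 — deliver 0→2: n2:back/v0/[z]
after 3 — deliver 2→0: n0:prim/v0/[z]
after 4 — timeout(0): n0:back/v1/[z]
after 5 — deliver 0→1: n1:back/v0/[z]
after 6 — deliver 1→0: ·
after 7 — deliver 0→2: n2:back/v1/[z]
after 8 — deliver 2→0: ·
after 9 — propose(2,'s'): ·
after 10 — deliver 1→0: ·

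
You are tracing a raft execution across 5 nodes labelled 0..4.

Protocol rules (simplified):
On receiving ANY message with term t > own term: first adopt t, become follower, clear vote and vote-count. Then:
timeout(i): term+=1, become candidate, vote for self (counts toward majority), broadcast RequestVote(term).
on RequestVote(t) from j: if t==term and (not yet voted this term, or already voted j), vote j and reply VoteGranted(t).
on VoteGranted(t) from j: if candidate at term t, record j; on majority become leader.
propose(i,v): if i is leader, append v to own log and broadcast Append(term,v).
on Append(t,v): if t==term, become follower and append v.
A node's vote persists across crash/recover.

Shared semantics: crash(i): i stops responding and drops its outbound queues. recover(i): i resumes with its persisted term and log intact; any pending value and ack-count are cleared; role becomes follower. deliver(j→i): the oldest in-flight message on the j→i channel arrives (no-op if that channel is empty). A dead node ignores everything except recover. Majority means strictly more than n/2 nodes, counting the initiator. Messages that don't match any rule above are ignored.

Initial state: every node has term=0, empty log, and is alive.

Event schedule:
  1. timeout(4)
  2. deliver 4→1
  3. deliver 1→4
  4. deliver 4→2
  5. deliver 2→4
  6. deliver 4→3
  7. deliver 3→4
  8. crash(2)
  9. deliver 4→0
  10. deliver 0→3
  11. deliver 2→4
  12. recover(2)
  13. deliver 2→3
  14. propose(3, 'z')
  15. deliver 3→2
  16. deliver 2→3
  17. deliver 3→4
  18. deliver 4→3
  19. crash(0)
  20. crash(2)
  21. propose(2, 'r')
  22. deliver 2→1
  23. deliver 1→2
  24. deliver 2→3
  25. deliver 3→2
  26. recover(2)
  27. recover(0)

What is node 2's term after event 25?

1

e1 timeout(4): 4[cand,t=1,-]
e2 deliver 4→1: 1[foll,t=1,-]
e3 deliver 1→4: ·
e4 deliver 4→2: 2[foll,t=1,-]
e5 deliver 2→4: 4[lead,t=1,-]
e6 deliver 4→3: 3[foll,t=1,-]
e7 deliver 3→4: ·
e8 crash(2): 2[✗foll,t=1,-]
e9 deliver 4→0: 0[foll,t=1,-]
e10 deliver 0→3: ·
e11 deliver 2→4: ·
e12 recover(2): 2[foll,t=1,-]
e13 deliver 2→3: ·
e14 propose(3,'z'): ·
e15 deliver 3→2: ·
e16 deliver 2→3: ·
e17 deliver 3→4: ·
e18 deliver 4→3: ·
e19 crash(0): 0[✗foll,t=1,-]
e20 crash(2): 2[✗foll,t=1,-]
e21 propose(2,'r'): ·
e22 deliver 2→1: ·
e23 deliver 1→2: ·
e24 deliver 2→3: ·
e25 deliver 3→2: ·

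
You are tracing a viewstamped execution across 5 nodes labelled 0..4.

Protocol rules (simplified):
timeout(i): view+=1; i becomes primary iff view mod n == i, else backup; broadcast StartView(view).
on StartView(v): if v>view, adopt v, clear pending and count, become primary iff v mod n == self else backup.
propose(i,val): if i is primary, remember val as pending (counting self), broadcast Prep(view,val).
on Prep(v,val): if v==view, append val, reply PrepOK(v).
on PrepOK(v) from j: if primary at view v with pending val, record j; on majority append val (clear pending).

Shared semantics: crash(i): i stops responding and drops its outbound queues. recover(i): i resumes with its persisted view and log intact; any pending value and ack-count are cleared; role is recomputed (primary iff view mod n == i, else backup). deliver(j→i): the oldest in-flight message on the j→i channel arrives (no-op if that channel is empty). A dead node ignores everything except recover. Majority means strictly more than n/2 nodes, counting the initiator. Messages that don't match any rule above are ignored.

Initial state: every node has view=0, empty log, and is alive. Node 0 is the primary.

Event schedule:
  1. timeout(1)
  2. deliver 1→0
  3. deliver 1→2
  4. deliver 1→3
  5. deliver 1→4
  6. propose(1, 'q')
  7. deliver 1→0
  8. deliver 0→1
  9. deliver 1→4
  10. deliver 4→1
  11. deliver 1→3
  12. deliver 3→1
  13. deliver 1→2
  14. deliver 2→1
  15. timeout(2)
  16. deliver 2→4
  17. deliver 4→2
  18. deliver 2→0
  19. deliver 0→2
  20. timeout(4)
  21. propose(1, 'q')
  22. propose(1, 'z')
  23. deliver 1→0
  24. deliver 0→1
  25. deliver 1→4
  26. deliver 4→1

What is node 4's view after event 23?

[1] timeout(1) → N1(prim v1 [-])
[2] deliver 1→0 → N0(back v1 [-])
[3] deliver 1→2 → N2(back v1 [-])
[4] deliver 1→3 → N3(back v1 [-])
[5] deliver 1→4 → N4(back v1 [-])
[6] propose(1,'q') → ∅
[7] deliver 1→0 → N0(back v1 [q])
[8] deliver 0→1 → ∅
[9] deliver 1→4 → N4(back v1 [q])
[10] deliver 4→1 → N1(prim v1 [q])
[11] deliver 1→3 → N3(back v1 [q])
[12] deliver 3→1 → ∅
[13] deliver 1→2 → N2(back v1 [q])
[14] deliver 2→1 → ∅
[15] timeout(2) → N2(prim v2 [q])
[16] deliver 2→4 → N4(back v2 [q])
[17] deliver 4→2 → ∅
[18] deliver 2→0 → N0(back v2 [q])
[19] deliver 0→2 → ∅
[20] timeout(4) → N4(back v3 [q])
[21] propose(1,'q') → ∅
[22] propose(1,'z') → ∅
[23] deliver 1→0 → ∅

3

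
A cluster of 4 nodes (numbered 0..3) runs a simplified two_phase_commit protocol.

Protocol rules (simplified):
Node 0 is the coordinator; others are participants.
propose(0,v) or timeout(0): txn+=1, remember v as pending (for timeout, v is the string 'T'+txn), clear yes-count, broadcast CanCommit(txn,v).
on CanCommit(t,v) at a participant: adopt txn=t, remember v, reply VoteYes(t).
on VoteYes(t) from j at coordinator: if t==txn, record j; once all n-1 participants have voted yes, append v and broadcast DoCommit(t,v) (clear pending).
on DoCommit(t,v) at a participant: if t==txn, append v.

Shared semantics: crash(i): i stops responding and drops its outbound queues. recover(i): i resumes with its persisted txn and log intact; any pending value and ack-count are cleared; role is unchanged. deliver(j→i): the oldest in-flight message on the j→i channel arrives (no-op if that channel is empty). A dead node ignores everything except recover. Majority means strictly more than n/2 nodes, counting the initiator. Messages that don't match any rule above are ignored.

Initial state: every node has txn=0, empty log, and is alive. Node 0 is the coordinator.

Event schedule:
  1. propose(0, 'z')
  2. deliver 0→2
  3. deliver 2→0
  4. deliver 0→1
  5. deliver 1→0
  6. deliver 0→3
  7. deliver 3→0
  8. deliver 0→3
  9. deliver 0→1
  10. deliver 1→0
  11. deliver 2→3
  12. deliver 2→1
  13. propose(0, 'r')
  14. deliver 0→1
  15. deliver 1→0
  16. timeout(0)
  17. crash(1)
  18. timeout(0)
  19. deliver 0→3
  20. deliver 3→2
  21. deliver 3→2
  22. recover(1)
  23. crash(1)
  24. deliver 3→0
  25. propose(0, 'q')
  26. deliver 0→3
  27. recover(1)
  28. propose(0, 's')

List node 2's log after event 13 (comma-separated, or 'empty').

empty

step 1 propose(0,'z'): 0={coor,t=1,log=-}
step 2 deliver 0→2: 2={part,t=1,log=-}
step 3 deliver 2→0: —
step 4 deliver 0→1: 1={part,t=1,log=-}
step 5 deliver 1→0: —
step 6 deliver 0→3: 3={part,t=1,log=-}
step 7 deliver 3→0: 0={coor,t=1,log=z}
step 8 deliver 0→3: 3={part,t=1,log=z}
step 9 deliver 0→1: 1={part,t=1,log=z}
step 10 deliver 1→0: —
step 11 deliver 2→3: —
step 12 deliver 2→1: —
step 13 propose(0,'r'): 0={coor,t=2,log=z}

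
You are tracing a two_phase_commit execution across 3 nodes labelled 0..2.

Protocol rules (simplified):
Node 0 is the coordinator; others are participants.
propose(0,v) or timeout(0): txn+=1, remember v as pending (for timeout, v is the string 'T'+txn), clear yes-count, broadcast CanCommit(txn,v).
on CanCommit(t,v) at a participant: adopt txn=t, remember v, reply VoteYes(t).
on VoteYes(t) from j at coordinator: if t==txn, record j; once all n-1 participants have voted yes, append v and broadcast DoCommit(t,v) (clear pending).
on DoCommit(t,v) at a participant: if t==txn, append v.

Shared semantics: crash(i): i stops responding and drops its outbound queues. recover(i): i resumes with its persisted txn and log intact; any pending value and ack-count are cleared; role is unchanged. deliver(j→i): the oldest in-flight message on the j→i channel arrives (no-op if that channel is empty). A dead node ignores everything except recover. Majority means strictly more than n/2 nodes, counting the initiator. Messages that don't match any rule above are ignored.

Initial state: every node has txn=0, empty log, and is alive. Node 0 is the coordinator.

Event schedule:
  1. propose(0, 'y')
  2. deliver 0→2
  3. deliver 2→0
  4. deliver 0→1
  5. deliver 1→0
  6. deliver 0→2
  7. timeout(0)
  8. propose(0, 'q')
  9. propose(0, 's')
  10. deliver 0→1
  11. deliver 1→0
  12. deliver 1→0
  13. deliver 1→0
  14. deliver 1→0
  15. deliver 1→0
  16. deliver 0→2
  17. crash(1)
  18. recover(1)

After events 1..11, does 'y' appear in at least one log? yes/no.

e1 propose(0,'y'): 0[coor,t=1,-]
e2 deliver 0→2: 2[part,t=1,-]
e3 deliver 2→0: ·
e4 deliver 0→1: 1[part,t=1,-]
e5 deliver 1→0: 0[coor,t=1,y]
e6 deliver 0→2: 2[part,t=1,y]
e7 timeout(0): 0[coor,t=2,y]
e8 propose(0,'q'): 0[coor,t=3,y]
e9 propose(0,'s'): 0[coor,t=4,y]
e10 deliver 0→1: 1[part,t=1,y]
e11 deliver 1→0: ·

yes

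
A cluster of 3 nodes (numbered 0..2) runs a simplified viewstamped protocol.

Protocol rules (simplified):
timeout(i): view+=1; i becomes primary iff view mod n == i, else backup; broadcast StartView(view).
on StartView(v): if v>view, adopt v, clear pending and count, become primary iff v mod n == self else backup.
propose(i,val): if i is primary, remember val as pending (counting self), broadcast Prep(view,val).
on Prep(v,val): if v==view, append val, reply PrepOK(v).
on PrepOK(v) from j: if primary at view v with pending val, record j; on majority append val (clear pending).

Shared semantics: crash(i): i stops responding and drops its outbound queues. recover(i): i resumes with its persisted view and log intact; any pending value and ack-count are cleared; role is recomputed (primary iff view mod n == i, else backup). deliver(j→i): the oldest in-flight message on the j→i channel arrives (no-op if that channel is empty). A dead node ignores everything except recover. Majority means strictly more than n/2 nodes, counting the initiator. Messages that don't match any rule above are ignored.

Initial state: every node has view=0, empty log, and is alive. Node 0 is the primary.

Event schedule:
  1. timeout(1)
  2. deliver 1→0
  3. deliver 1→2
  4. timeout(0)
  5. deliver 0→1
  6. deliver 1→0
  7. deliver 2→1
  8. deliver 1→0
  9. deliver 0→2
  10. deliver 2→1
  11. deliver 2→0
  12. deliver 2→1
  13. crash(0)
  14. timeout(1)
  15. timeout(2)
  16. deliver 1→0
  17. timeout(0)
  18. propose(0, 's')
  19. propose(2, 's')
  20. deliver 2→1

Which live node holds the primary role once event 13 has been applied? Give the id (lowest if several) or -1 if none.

step 1 timeout(1): 1={prim,v=1,log=-}
step 2 deliver 1→0: 0={back,v=1,log=-}
step 3 deliver 1→2: 2={back,v=1,log=-}
step 4 timeout(0): 0={back,v=2,log=-}
step 5 deliver 0→1: 1={back,v=2,log=-}
step 6 deliver 1→0: —
step 7 deliver 2→1: —
step 8 deliver 1→0: —
step 9 deliver 0→2: 2={prim,v=2,log=-}
step 10 deliver 2→1: —
step 11 deliver 2→0: —
step 12 deliver 2→1: —
step 13 crash(0): 0={✗back,v=2,log=-}

2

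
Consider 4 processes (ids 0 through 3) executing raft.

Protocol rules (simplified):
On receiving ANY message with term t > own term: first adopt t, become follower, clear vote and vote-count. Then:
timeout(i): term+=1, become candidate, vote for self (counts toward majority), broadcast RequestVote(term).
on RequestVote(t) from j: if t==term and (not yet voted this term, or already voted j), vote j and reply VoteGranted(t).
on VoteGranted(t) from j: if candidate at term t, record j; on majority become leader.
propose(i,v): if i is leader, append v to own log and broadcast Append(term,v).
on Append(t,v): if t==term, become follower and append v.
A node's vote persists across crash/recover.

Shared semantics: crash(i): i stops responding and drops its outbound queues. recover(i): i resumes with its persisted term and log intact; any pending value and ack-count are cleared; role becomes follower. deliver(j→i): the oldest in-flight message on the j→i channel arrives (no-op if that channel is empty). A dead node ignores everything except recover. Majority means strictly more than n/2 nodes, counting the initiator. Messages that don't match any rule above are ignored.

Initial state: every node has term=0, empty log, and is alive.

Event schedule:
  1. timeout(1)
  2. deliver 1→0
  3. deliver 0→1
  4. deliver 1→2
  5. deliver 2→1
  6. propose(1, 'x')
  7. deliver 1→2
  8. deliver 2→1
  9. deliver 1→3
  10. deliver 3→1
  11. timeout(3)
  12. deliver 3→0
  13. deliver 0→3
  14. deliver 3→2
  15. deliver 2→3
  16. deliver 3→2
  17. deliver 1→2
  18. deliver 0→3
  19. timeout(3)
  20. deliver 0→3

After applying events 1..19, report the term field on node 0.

after 1 — timeout(1): n1:cand/t1/[-]
after 2 — deliver 1→0: n0:foll/t1/[-]
after 3 — deliver 0→1: ·
after 4 — deliver 1→2: n2:foll/t1/[-]
after 5 — deliver 2→1: n1:lead/t1/[-]
after 6 — propose(1,'x'): n1:lead/t1/[x]
after 7 — deliver 1→2: n2:foll/t1/[x]
after 8 — deliver 2→1: ·
after 9 — deliver 1→3: n3:foll/t1/[-]
after 10 — deliver 3→1: ·
after 11 — timeout(3): n3:cand/t2/[-]
after 12 — deliver 3→0: n0:foll/t2/[-]
after 13 — deliver 0→3: ·
after 14 — deliver 3→2: n2:foll/t2/[x]
after 15 — deliver 2→3: n3:lead/t2/[-]
after 16 — deliver 3→2: ·
after 17 — deliver 1→2: ·
after 18 — deliver 0→3: ·
after 19 — timeout(3): n3:cand/t3/[-]

2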